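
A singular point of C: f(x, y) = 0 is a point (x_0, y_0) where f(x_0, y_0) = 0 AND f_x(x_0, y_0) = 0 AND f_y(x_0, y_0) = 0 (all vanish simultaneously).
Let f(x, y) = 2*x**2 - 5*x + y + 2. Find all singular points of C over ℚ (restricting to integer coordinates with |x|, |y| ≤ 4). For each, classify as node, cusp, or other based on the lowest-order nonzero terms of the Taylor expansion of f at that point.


No singular points in the scanned grid; C is smooth there.

Compute partial derivatives:
  f_x = 4*x - 5.
  f_y = 1.
f_y = 1 is a nonzero constant, so f_y never vanishes: no point (x, y) can satisfy f = f_x = f_y = 0. In particular no (x, y) ∈ {−4, ..., 4}² is singular; the curve is smooth.


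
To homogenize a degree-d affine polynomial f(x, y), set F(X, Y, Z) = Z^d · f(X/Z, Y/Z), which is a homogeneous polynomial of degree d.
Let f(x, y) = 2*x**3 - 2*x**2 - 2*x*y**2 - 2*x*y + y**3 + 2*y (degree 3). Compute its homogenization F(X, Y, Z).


F(X, Y, Z) = 2*X**3 - 2*X**2*Z - 2*X*Y**2 - 2*X*Y*Z + Y**3 + 2*Y*Z**2

deg(f) = 3.
Substitute x = X/Z, y = Y/Z into f, then multiply by Z^3.
  monomial 2·x^3·y^0 ↦ 2·X^3·Y^0·Z^0.
  monomial -2·x^2·y^0 ↦ -2·X^2·Y^0·Z^1.
  monomial -2·x^1·y^2 ↦ -2·X^1·Y^2·Z^0.
  monomial -2·x^1·y^1 ↦ -2·X^1·Y^1·Z^1.
  monomial 1·x^0·y^3 ↦ 1·X^0·Y^3·Z^0.
  monomial 2·x^0·y^1 ↦ 2·X^0·Y^1·Z^2.
Collecting: F(X, Y, Z) = 2*X**3 - 2*X**2*Z - 2*X*Y**2 - 2*X*Y*Z + Y**3 + 2*Y*Z**2.


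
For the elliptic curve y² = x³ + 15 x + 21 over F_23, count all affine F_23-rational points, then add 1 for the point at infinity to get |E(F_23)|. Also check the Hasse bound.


Affine points = {(2, 6), (2, 17), (3, 1), (3, 22), (7, 3), (7, 20), (8, 3), (8, 20), (14, 10), (14, 13), (19, 9), (19, 14), (20, 8), (20, 15), (21, 11), (21, 12)}; affine count = 16; |E(F_23)| = 17.

Discriminant check: Δ ∝ 4a³ + 27b² = 4·15³ + 27·21² = 4·3375 + 27·441 ≡ 15 (mod 23). Nonzero ⇒ E is nonsingular.
For each x ∈ F_23, compute rhs = x³ + 15·x + 21 mod 23, then count y ∈ F_23 with y² ≡ rhs.
  x = 0: rhs = 21, matching y values: none (0 points).
  x = 1: rhs = 14, matching y values: none (0 points).
  x = 2: rhs = 13, matching y values: 6, 17 (2 points).
  x = 3: rhs = 1, matching y values: 1, 22 (2 points).
  x = 4: rhs = 7, matching y values: none (0 points).
  x = 5: rhs = 14, matching y values: none (0 points).
  x = 6: rhs = 5, matching y values: none (0 points).
  x = 7: rhs = 9, matching y values: 3, 20 (2 points).
  x = 8: rhs = 9, matching y values: 3, 20 (2 points).
  x = 9: rhs = 11, matching y values: none (0 points).
  x = 10: rhs = 21, matching y values: none (0 points).
  x = 11: rhs = 22, matching y values: none (0 points).
  x = 12: rhs = 20, matching y values: none (0 points).
  x = 13: rhs = 21, matching y values: none (0 points).
  x = 14: rhs = 8, matching y values: 10, 13 (2 points).
  x = 15: rhs = 10, matching y values: none (0 points).
  x = 16: rhs = 10, matching y values: none (0 points).
  x = 17: rhs = 14, matching y values: none (0 points).
  x = 18: rhs = 5, matching y values: none (0 points).
  x = 19: rhs = 12, matching y values: 9, 14 (2 points).
  x = 20: rhs = 18, matching y values: 8, 15 (2 points).
  x = 21: rhs = 6, matching y values: 11, 12 (2 points).
  x = 22: rhs = 5, matching y values: none (0 points).
Total affine count: 16.
Full point count |E(F_23)| = 16 + 1 = 17.
Hasse bound: |17 − (23+1)| = |-7| = 7 ≤ 2√23 ≈ 9.5917 ✓.


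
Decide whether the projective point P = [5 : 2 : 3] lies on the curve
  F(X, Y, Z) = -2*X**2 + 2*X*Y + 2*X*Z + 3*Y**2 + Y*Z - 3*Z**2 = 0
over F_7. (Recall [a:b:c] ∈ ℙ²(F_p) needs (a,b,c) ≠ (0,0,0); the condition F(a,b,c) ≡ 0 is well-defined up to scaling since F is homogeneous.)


F(5,2,3) ≡ 5 (mod 7); P is NOT on the curve.

Evaluate F(5, 2, 3) term-by-term (mod 7).
  -2*X**2 ↦ -2·25·1·1 = -50
  2*X*Y ↦ 2·5·2·1 = 20
  2*X*Z ↦ 2·5·1·3 = 30
  3*Y**2 ↦ 3·1·4·1 = 12
  Y*Z ↦ 1·1·2·3 = 6
  -3*Z**2 ↦ -3·1·1·9 = -27
Sum: F(5, 2, 3) = (-50) + (20) + (30) + (12) + (6) + (-27) = -9.
Reducing mod 7: -9 ≡ 5 (mod 7).
Since F(a, b, c) ≡ 5 ≠ 0 (mod 7), P does NOT lie on the curve.


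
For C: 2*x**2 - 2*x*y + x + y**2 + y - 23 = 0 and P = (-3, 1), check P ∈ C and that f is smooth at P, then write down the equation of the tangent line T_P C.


Tangent line at P: -13*x + 9*y - 48 = 0.

Step 1: f(-3, 1) = 0, so P lies on C.
Step 2: partial derivatives
  f_x(x, y) = 4*x - 2*y + 1, f_y(x, y) = -2*x + 2*y + 1.
  f_x(P) = -13, f_y(P) = 9 (gradient nonzero, so P is smooth).
Step 3: tangent line at P: -13·(x − -3) + 9·(y − 1) = 0.
Expanding: -13*x + 9*y - 48 = 0.


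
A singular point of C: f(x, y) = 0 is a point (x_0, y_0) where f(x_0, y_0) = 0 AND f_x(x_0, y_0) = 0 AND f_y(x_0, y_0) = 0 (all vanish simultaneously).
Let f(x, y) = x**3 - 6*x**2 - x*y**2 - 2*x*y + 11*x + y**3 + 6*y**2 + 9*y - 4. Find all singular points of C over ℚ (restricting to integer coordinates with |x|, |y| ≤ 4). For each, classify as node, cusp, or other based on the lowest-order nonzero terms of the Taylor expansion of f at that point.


Singular points: {(2, -1)}; classification: cusp.

Compute partial derivatives:
  f_x = 3*x**2 - 12*x - y**2 - 2*y + 11.
  f_y = -2*x*y - 2*x + 3*y**2 + 12*y + 9.
Scan x_0 ∈ {−4, ..., 4}. For each x_0, f_y(x_0, y) is a polynomial in y; find its integer roots y ∈ {−4, ..., 4}, then test f_x and f at those candidates.
  x = -4: f_y(-4, y) = 3*y**2 + 20*y + 17; vanishes at y ∈ {-1}. (-4, -1): f_x = 108 ≠ 0.
  x = -3: f_y(-3, y) = 3*y**2 + 18*y + 15; vanishes at y ∈ {-1}. (-3, -1): f_x = 75 ≠ 0.
  x = -2: f_y(-2, y) = 3*y**2 + 16*y + 13; vanishes at y ∈ {-1}. (-2, -1): f_x = 48 ≠ 0.
  x = -1: f_y(-1, y) = 3*y**2 + 14*y + 11; vanishes at y ∈ {-1}. (-1, -1): f_x = 27 ≠ 0.
  x = 0: f_y(0, y) = 3*y**2 + 12*y + 9; vanishes at y ∈ {-3, -1}. (0, -3): f_x = 8 ≠ 0; (0, -1): f_x = 12 ≠ 0.
  x = 1: f_y(1, y) = 3*y**2 + 10*y + 7; vanishes at y ∈ {-1}. (1, -1): f_x = 3 ≠ 0.
  x = 2: f_y(2, y) = 3*y**2 + 8*y + 5; vanishes at y ∈ {-1}. (2, -1): f_x = 0, f = 0 — SINGULAR.
  x = 3: f_y(3, y) = 3*y**2 + 6*y + 3; vanishes at y ∈ {-1}. (3, -1): f_x = 3 ≠ 0.
  x = 4: f_y(4, y) = 3*y**2 + 4*y + 1; vanishes at y ∈ {-1}. (4, -1): f_x = 12 ≠ 0.
Only singular point on the grid: (2, -1).
Classify: substitute x = 2 + u, y = -1 + v and expand: f = u**3 - u*v**2 + v**3 + v**2.
No constant or linear terms (consistent with a singular point). Quadratic part: v**2. Cubic part: u**3 - u*v**2 + v**3.
The quadratic part v**2 is a perfect square, so there is a single (double) tangent line v = 0, i.e. y = -1. Restricting the cubic part to that line (v = 0) leaves u**3 ≠ 0, so f is not divisible by v and the branch is v² ≈ -u**3 to lowest order — this is a cusp.
Classification: cusp.


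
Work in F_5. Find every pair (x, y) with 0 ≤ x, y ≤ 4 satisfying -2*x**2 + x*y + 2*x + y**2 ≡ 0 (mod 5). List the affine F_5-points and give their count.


Affine F_5-points: {(0, 0), (1, 0), (1, 4), (2, 4)}; count = 4.

For each of the 25 pairs (x, y) ∈ F_5², evaluate f(x, y) mod 5. Record the zeros.
  x = 0: [0↦0, 1↦1, 2↦4, 3↦4, 4↦1]  zeros at y ∈ {0}
  x = 1: [0↦0, 1↦2, 2↦1, 3↦2, 4↦0]  zeros at y ∈ {0, 4}
  x = 2: [0↦1, 1↦4, 2↦4, 3↦1, 4↦0]  zeros at y ∈ {4}
  x = 3: [0↦3, 1↦2, 2↦3, 3↦1, 4↦1]  zeros at y ∈ ∅
  x = 4: [0↦1, 1↦1, 2↦3, 3↦2, 4↦3]  zeros at y ∈ ∅
Collecting zeros: affine points = {(0, 0), (1, 0), (1, 4), (2, 4)}.
Total count |C(F_5)_aff| = 4.


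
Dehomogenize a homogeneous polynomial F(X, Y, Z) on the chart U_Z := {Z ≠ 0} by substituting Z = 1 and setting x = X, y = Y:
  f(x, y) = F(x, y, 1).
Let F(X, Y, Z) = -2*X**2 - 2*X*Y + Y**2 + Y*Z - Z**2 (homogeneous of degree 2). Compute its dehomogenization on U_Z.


f(x, y) = -2*x**2 - 2*x*y + y**2 + y - 1

On U_Z we set Z = 1. Each monomial c·X^i·Y^j·Z^k in F becomes c·x^i·y^j·1^k = c·x^i·y^j.
Substituting Z = 1: F(X, Y, 1) = -2*x**2 - 2*x*y + y**2 + y - 1.
Note: deg(f) ≤ deg(F) = 2; strict inequality happens when F is divisible by Z (lost terms).


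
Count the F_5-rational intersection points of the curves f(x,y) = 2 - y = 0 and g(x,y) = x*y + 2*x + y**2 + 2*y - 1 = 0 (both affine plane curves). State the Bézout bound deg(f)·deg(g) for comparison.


Common zeros: {(2, 2)}; count = 1; Bézout bound = 2.

deg(f) = 1, deg(g) = 2, so Bézout bound = 2.
Scan x ∈ F_5. For each x, list the y ∈ F_5 with f(x, y) ≡ 0 and those with g(x, y) ≡ 0 (mod 5); the common zeros in that column are the intersection.
  x = 0: f ≡ 0 at y ∈ {2}; g ≡ 0 at y ∈ ∅; common: ∅.
  x = 1: f ≡ 0 at y ∈ {2}; g ≡ 0 at y ∈ {1}; common: ∅.
  x = 2: f ≡ 0 at y ∈ {2}; g ≡ 0 at y ∈ {2, 4}; common: {2}.
  x = 3: f ≡ 0 at y ∈ {2}; g ≡ 0 at y ∈ {0}; common: ∅.
  x = 4: f ≡ 0 at y ∈ {2}; g ≡ 0 at y ∈ ∅; common: ∅.
Collecting: common zeros = {(2, 2)}, so the count is 1.
Comparison with the Bézout bound: 1 ≤ 2 = deg(f)·deg(g), as expected for curves with no common component (the affine F_5-count falls short of the bound because intersections may lie at infinity, over extension fields, or carry multiplicity).


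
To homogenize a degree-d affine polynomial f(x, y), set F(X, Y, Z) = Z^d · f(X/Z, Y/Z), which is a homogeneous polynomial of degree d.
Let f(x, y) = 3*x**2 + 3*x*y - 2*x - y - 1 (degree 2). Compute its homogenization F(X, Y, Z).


F(X, Y, Z) = 3*X**2 + 3*X*Y - 2*X*Z - Y*Z - Z**2

deg(f) = 2.
Substitute x = X/Z, y = Y/Z into f, then multiply by Z^2.
  monomial 3·x^2·y^0 ↦ 3·X^2·Y^0·Z^0.
  monomial 3·x^1·y^1 ↦ 3·X^1·Y^1·Z^0.
  monomial -2·x^1·y^0 ↦ -2·X^1·Y^0·Z^1.
  monomial -1·x^0·y^1 ↦ -1·X^0·Y^1·Z^1.
  monomial -1·x^0·y^0 ↦ -1·X^0·Y^0·Z^2.
Collecting: F(X, Y, Z) = 3*X**2 + 3*X*Y - 2*X*Z - Y*Z - Z**2.


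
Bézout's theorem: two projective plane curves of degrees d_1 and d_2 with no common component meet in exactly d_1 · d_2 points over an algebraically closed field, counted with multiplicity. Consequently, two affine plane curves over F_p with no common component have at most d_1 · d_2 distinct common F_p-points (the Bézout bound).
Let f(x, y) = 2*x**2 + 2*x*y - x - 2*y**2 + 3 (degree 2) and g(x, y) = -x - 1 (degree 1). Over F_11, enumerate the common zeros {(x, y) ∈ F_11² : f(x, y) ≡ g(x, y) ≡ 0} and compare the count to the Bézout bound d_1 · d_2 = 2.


Common zeros: ∅; count = 0; Bézout bound = 2.

deg(f) = 2, deg(g) = 1, so Bézout bound = 2.
Scan x ∈ F_11. For each x, list the y ∈ F_11 with f(x, y) ≡ 0 and those with g(x, y) ≡ 0 (mod 11); the common zeros in that column are the intersection.
  x = 0: f ≡ 0 at y ∈ ∅; g ≡ 0 at y ∈ ∅; common: ∅.
  x = 1: f ≡ 0 at y ∈ {2, 10}; g ≡ 0 at y ∈ ∅; common: ∅.
  x = 2: f ≡ 0 at y ∈ {1}; g ≡ 0 at y ∈ ∅; common: ∅.
  x = 3: f ≡ 0 at y ∈ {1, 2}; g ≡ 0 at y ∈ ∅; common: ∅.
  x = 4: f ≡ 0 at y ∈ {7, 8}; g ≡ 0 at y ∈ ∅; common: ∅.
  x = 5: f ≡ 0 at y ∈ {8}; g ≡ 0 at y ∈ ∅; common: ∅.
  x = 6: f ≡ 0 at y ∈ {7, 10}; g ≡ 0 at y ∈ ∅; common: ∅.
  x = 7: f ≡ 0 at y ∈ ∅; g ≡ 0 at y ∈ ∅; common: ∅.
  x = 8: f ≡ 0 at y ∈ ∅; g ≡ 0 at y ∈ ∅; common: ∅.
  x = 9: f ≡ 0 at y ∈ ∅; g ≡ 0 at y ∈ ∅; common: ∅.
  x = 10: f ≡ 0 at y ∈ ∅; g ≡ 0 at y ∈ {0, 1, 2, 3, 4, 5, 6, 7, 8, 9, 10}; common: ∅.
Collecting: common zeros = ∅, so the count is 0.
Comparison with the Bézout bound: 0 ≤ 2 = deg(f)·deg(g), as expected for curves with no common component (the affine F_11-count falls short of the bound because intersections may lie at infinity, over extension fields, or carry multiplicity).


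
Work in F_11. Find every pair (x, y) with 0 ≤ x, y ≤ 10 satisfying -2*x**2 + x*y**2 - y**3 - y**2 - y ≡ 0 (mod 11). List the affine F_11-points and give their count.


Affine F_11-points: {(0, 0), (1, 5), (1, 7), (1, 10), (3, 9), (5, 2), (5, 3), (5, 10), (6, 5), (7, 7), (8, 2), (10, 9)}; count = 12.

For each of the 121 pairs (x, y) ∈ F_11², evaluate f(x, y) mod 11. Record the zeros.
  x = 0: [0↦0, 1↦8, 2↦8, 3↦5, 4↦4, 5↦10, 6↦6, 7↦8, 8↦10, 9↦6, 10↦1]  zeros at y ∈ {0}
  x = 1: [0↦9, 1↦7, 2↦10, 3↦1, 4↦7, 5↦0, 6↦7, 7↦0, 8↦6, 9↦8, 10↦0]  zeros at y ∈ {5, 7, 10}
  x = 2: [0↦3, 1↦2, 2↦8, 3↦4, 4↦6, 5↦8, 6↦4, 7↦10, 8↦9, 9↦6, 10↦6]  zeros at y ∈ ∅
  x = 3: [0↦4, 1↦4, 2↦2, 3↦3, 4↦1, 5↦1, 6↦8, 7↦5, 8↦8, 9↦0, 10↦8]  zeros at y ∈ {9}
  x = 4: [0↦1, 1↦2, 2↦3, 3↦9, 4↦3, 5↦1, 6↦8, 7↦7, 8↦3, 9↦1, 10↦6]  zeros at y ∈ ∅
  x = 5: [0↦5, 1↦7, 2↦0, 3↦0, 4↦1, 5↦8, 6↦4, 7↦5, 8↦5, 9↦9, 10↦0]  zeros at y ∈ {2, 3, 10}
  x = 6: [0↦5, 1↦8, 2↦4, 3↦9, 4↦6, 5↦0, 6↦7, 7↦10, 8↦3, 9↦2, 10↦1]  zeros at y ∈ {5}
  x = 7: [0↦1, 1↦5, 2↦4, 3↦3, 4↦7, 5↦10, 6↦6, 7↦0, 8↦8, 9↦2, 10↦9]  zeros at y ∈ {7}
  x = 8: [0↦4, 1↦9, 2↦0, 3↦4, 4↦4, 5↦5, 6↦1, 7↦8, 8↦9, 9↦9, 10↦2]  zeros at y ∈ {2}
  x = 9: [0↦3, 1↦9, 2↦3, 3↦1, 4↦8, 5↦7, 6↦3, 7↦1, 8↦6, 9↦1, 10↦2]  zeros at y ∈ ∅
  x = 10: [0↦9, 1↦5, 2↦2, 3↦5, 4↦8, 5↦5, 6↦1, 7↦1, 8↦10, 9↦0, 10↦9]  zeros at y ∈ {9}
Collecting zeros: affine points = {(0, 0), (1, 5), (1, 7), (1, 10), (3, 9), (5, 2), (5, 3), (5, 10), (6, 5), (7, 7), (8, 2), (10, 9)}.
Total count |C(F_11)_aff| = 12.


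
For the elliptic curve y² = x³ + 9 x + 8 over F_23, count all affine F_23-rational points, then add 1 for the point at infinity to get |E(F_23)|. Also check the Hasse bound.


Affine points = {(0, 10), (0, 13), (1, 8), (1, 15), (3, 4), (3, 19), (4, 4), (4, 19), (6, 5), (6, 18), (7, 0), (9, 6), (9, 17), (11, 9), (11, 14), (12, 2), (12, 21), (14, 7), (14, 16), (16, 4), (16, 19), (19, 0), (20, 0)}; affine count = 23; |E(F_23)| = 24.

Discriminant check: Δ ∝ 4a³ + 27b² = 4·9³ + 27·8² = 4·729 + 27·64 ≡ 21 (mod 23). Nonzero ⇒ E is nonsingular.
For each x ∈ F_23, compute rhs = x³ + 9·x + 8 mod 23, then count y ∈ F_23 with y² ≡ rhs.
  x = 0: rhs = 8, matching y values: 10, 13 (2 points).
  x = 1: rhs = 18, matching y values: 8, 15 (2 points).
  x = 2: rhs = 11, matching y values: none (0 points).
  x = 3: rhs = 16, matching y values: 4, 19 (2 points).
  x = 4: rhs = 16, matching y values: 4, 19 (2 points).
  x = 5: rhs = 17, matching y values: none (0 points).
  x = 6: rhs = 2, matching y values: 5, 18 (2 points).
  x = 7: rhs = 0, matching y values: 0 (1 points).
  x = 8: rhs = 17, matching y values: none (0 points).
  x = 9: rhs = 13, matching y values: 6, 17 (2 points).
  x = 10: rhs = 17, matching y values: none (0 points).
  x = 11: rhs = 12, matching y values: 9, 14 (2 points).
  x = 12: rhs = 4, matching y values: 2, 21 (2 points).
  x = 13: rhs = 22, matching y values: none (0 points).
  x = 14: rhs = 3, matching y values: 7, 16 (2 points).
  x = 15: rhs = 22, matching y values: none (0 points).
  x = 16: rhs = 16, matching y values: 4, 19 (2 points).
  x = 17: rhs = 14, matching y values: none (0 points).
  x = 18: rhs = 22, matching y values: none (0 points).
  x = 19: rhs = 0, matching y values: 0 (1 points).
  x = 20: rhs = 0, matching y values: 0 (1 points).
  x = 21: rhs = 5, matching y values: none (0 points).
  x = 22: rhs = 21, matching y values: none (0 points).
Total affine count: 23.
Full point count |E(F_23)| = 23 + 1 = 24.
Hasse bound: |24 − (23+1)| = |0| = 0 ≤ 2√23 ≈ 9.5917 ✓.


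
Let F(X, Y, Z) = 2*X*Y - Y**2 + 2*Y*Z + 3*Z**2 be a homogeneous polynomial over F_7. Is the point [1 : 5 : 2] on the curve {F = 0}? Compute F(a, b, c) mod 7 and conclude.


F(1,5,2) ≡ 3 (mod 7); P is NOT on the curve.

Evaluate F(1, 5, 2) term-by-term (mod 7).
  2*X*Y ↦ 2·1·5·1 = 10
  -Y**2 ↦ -1·1·25·1 = -25
  2*Y*Z ↦ 2·1·5·2 = 20
  3*Z**2 ↦ 3·1·1·4 = 12
Sum: F(1, 5, 2) = (10) + (-25) + (20) + (12) = 17.
Reducing mod 7: 17 ≡ 3 (mod 7).
Since F(a, b, c) ≡ 3 ≠ 0 (mod 7), P does NOT lie on the curve.


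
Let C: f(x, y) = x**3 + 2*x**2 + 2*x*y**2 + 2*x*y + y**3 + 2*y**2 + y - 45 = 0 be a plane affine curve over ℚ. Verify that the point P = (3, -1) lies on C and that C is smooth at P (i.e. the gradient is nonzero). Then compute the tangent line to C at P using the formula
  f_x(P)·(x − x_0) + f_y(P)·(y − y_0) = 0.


Tangent line at P: 39*x - 6*y - 123 = 0.

Step 1: f(3, -1) = 0, so P lies on C.
Step 2: partial derivatives
  f_x(x, y) = 3*x**2 + 4*x + 2*y**2 + 2*y, f_y(x, y) = 4*x*y + 2*x + 3*y**2 + 4*y + 1.
  f_x(P) = 39, f_y(P) = -6 (gradient nonzero, so P is smooth).
Step 3: tangent line at P: 39·(x − 3) + -6·(y − -1) = 0.
Expanding: 39*x - 6*y - 123 = 0.


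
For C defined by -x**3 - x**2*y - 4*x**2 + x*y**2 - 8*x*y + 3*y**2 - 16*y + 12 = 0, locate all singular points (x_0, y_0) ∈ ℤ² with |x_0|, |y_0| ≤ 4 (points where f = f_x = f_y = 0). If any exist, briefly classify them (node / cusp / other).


Singular points: {(-2, 2)}; classification: cusp.

Compute partial derivatives:
  f_x = -3*x**2 - 2*x*y - 8*x + y**2 - 8*y.
  f_y = -x**2 + 2*x*y - 8*x + 6*y - 16.
Scan x_0 ∈ {−4, ..., 4}. For each x_0, f_y(x_0, y) is a polynomial in y; find its integer roots y ∈ {−4, ..., 4}, then test f_x and f at those candidates.
  x = -4: f_y(-4, y) = -2*y; vanishes at y ∈ {0}. (-4, 0): f_x = -16 ≠ 0.
  x = -3: f_y(-3, y) = -1; no integer root y with |y| ≤ 4.
  x = -2: f_y(-2, y) = 2*y - 4; vanishes at y ∈ {2}. (-2, 2): f_x = 0, f = 0 — SINGULAR.
  x = -1: f_y(-1, y) = 4*y - 9; no integer root y with |y| ≤ 4.
  x = 0: f_y(0, y) = 6*y - 16; no integer root y with |y| ≤ 4.
  x = 1: f_y(1, y) = 8*y - 25; no integer root y with |y| ≤ 4.
  x = 2: f_y(2, y) = 10*y - 36; no integer root y with |y| ≤ 4.
  x = 3: f_y(3, y) = 12*y - 49; no integer root y with |y| ≤ 4.
  x = 4: f_y(4, y) = 14*y - 64; no integer root y with |y| ≤ 4.
Only singular point on the grid: (-2, 2).
Classify: substitute x = -2 + u, y = 2 + v and expand: f = -u**3 - u**2*v + u*v**2 + v**2.
No constant or linear terms (consistent with a singular point). Quadratic part: v**2. Cubic part: -u**3 - u**2*v + u*v**2.
The quadratic part v**2 is a perfect square, so there is a single (double) tangent line v = 0, i.e. y = 2. Restricting the cubic part to that line (v = 0) leaves -u**3 ≠ 0, so f is not divisible by v and the branch is v² ≈ u**3 to lowest order — this is a cusp.
Classification: cusp.


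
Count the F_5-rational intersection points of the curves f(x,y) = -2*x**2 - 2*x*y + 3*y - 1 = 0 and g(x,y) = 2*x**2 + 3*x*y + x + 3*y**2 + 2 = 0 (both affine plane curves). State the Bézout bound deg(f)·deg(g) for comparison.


Common zeros: ∅; count = 0; Bézout bound = 4.

deg(f) = 2, deg(g) = 2, so Bézout bound = 4.
Scan x ∈ F_5. For each x, list the y ∈ F_5 with f(x, y) ≡ 0 and those with g(x, y) ≡ 0 (mod 5); the common zeros in that column are the intersection.
  x = 0: f ≡ 0 at y ∈ {2}; g ≡ 0 at y ∈ {1, 4}; common: ∅.
  x = 1: f ≡ 0 at y ∈ {3}; g ≡ 0 at y ∈ {0, 4}; common: ∅.
  x = 2: f ≡ 0 at y ∈ {1}; g ≡ 0 at y ∈ ∅; common: ∅.
  x = 3: f ≡ 0 at y ∈ {2}; g ≡ 0 at y ∈ {1}; common: ∅.
  x = 4: f ≡ 0 at y ∈ ∅; g ≡ 0 at y ∈ ∅; common: ∅.
Collecting: common zeros = ∅, so the count is 0.
Comparison with the Bézout bound: 0 ≤ 4 = deg(f)·deg(g), as expected for curves with no common component (the affine F_5-count falls short of the bound because intersections may lie at infinity, over extension fields, or carry multiplicity).


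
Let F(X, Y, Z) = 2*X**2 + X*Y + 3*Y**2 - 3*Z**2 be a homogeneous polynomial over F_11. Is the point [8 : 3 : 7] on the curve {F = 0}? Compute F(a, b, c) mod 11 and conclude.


F(8,3,7) ≡ 10 (mod 11); P is NOT on the curve.

Evaluate F(8, 3, 7) term-by-term (mod 11).
  2*X**2 ↦ 2·64·1·1 = 128
  X*Y ↦ 1·8·3·1 = 24
  3*Y**2 ↦ 3·1·9·1 = 27
  -3*Z**2 ↦ -3·1·1·49 = -147
Sum: F(8, 3, 7) = (128) + (24) + (27) + (-147) = 32.
Reducing mod 11: 32 ≡ 10 (mod 11).
Since F(a, b, c) ≡ 10 ≠ 0 (mod 11), P does NOT lie on the curve.


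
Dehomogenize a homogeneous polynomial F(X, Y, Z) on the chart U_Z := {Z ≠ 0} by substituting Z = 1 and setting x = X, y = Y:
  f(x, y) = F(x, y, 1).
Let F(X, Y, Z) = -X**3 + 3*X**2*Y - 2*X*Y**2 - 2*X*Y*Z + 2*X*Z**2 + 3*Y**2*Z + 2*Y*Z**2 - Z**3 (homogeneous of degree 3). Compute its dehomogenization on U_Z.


f(x, y) = -x**3 + 3*x**2*y - 2*x*y**2 - 2*x*y + 2*x + 3*y**2 + 2*y - 1

On U_Z we set Z = 1. Each monomial c·X^i·Y^j·Z^k in F becomes c·x^i·y^j·1^k = c·x^i·y^j.
Substituting Z = 1: F(X, Y, 1) = -x**3 + 3*x**2*y - 2*x*y**2 - 2*x*y + 2*x + 3*y**2 + 2*y - 1.
Note: deg(f) ≤ deg(F) = 3; strict inequality happens when F is divisible by Z (lost terms).


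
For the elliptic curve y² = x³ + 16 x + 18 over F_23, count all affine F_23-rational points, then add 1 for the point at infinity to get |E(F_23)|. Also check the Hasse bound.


Affine points = {(0, 8), (0, 15), (1, 9), (1, 14), (2, 9), (2, 14), (3, 1), (3, 22), (4, 10), (4, 13), (5, 4), (5, 19), (6, 10), (6, 13), (7, 6), (7, 17), (12, 11), (12, 12), (13, 10), (13, 13), (16, 0), (20, 9), (20, 14), (21, 1), (21, 22), (22, 1), (22, 22)}; affine count = 27; |E(F_23)| = 28.

Discriminant check: Δ ∝ 4a³ + 27b² = 4·16³ + 27·18² = 4·4096 + 27·324 ≡ 16 (mod 23). Nonzero ⇒ E is nonsingular.
For each x ∈ F_23, compute rhs = x³ + 16·x + 18 mod 23, then count y ∈ F_23 with y² ≡ rhs.
  x = 0: rhs = 18, matching y values: 8, 15 (2 points).
  x = 1: rhs = 12, matching y values: 9, 14 (2 points).
  x = 2: rhs = 12, matching y values: 9, 14 (2 points).
  x = 3: rhs = 1, matching y values: 1, 22 (2 points).
  x = 4: rhs = 8, matching y values: 10, 13 (2 points).
  x = 5: rhs = 16, matching y values: 4, 19 (2 points).
  x = 6: rhs = 8, matching y values: 10, 13 (2 points).
  x = 7: rhs = 13, matching y values: 6, 17 (2 points).
  x = 8: rhs = 14, matching y values: none (0 points).
  x = 9: rhs = 17, matching y values: none (0 points).
  x = 10: rhs = 5, matching y values: none (0 points).
  x = 11: rhs = 7, matching y values: none (0 points).
  x = 12: rhs = 6, matching y values: 11, 12 (2 points).
  x = 13: rhs = 8, matching y values: 10, 13 (2 points).
  x = 14: rhs = 19, matching y values: none (0 points).
  x = 15: rhs = 22, matching y values: none (0 points).
  x = 16: rhs = 0, matching y values: 0 (1 points).
  x = 17: rhs = 5, matching y values: none (0 points).
  x = 18: rhs = 20, matching y values: none (0 points).
  x = 19: rhs = 5, matching y values: none (0 points).
  x = 20: rhs = 12, matching y values: 9, 14 (2 points).
  x = 21: rhs = 1, matching y values: 1, 22 (2 points).
  x = 22: rhs = 1, matching y values: 1, 22 (2 points).
Total affine count: 27.
Full point count |E(F_23)| = 27 + 1 = 28.
Hasse bound: |28 − (23+1)| = |4| = 4 ≤ 2√23 ≈ 9.5917 ✓.


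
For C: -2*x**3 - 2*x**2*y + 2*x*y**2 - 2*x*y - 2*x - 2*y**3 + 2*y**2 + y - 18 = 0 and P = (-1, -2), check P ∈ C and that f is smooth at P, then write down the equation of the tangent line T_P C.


Tangent line at P: -4*x - 23*y - 50 = 0.

Step 1: f(-1, -2) = 0, so P lies on C.
Step 2: partial derivatives
  f_x(x, y) = -6*x**2 - 4*x*y + 2*y**2 - 2*y - 2, f_y(x, y) = -2*x**2 + 4*x*y - 2*x - 6*y**2 + 4*y + 1.
  f_x(P) = -4, f_y(P) = -23 (gradient nonzero, so P is smooth).
Step 3: tangent line at P: -4·(x − -1) + -23·(y − -2) = 0.
Expanding: -4*x - 23*y - 50 = 0.


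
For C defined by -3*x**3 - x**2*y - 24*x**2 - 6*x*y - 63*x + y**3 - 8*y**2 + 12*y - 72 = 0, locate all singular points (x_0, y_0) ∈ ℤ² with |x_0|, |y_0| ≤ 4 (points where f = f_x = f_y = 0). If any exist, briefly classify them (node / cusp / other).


Singular points: {(-3, 3)}; classification: cusp.

Compute partial derivatives:
  f_x = -9*x**2 - 2*x*y - 48*x - 6*y - 63.
  f_y = -x**2 - 6*x + 3*y**2 - 16*y + 12.
Scan x_0 ∈ {−4, ..., 4}. For each x_0, f_y(x_0, y) is a polynomial in y; find its integer roots y ∈ {−4, ..., 4}, then test f_x and f at those candidates.
  x = -4: f_y(-4, y) = 3*y**2 - 16*y + 20; vanishes at y ∈ {2}. (-4, 2): f_x = -11 ≠ 0.
  x = -3: f_y(-3, y) = 3*y**2 - 16*y + 21; vanishes at y ∈ {3}. (-3, 3): f_x = 0, f = 0 — SINGULAR.
  x = -2: f_y(-2, y) = 3*y**2 - 16*y + 20; vanishes at y ∈ {2}. (-2, 2): f_x = -7 ≠ 0.
  x = -1: f_y(-1, y) = 3*y**2 - 16*y + 17; no integer root y with |y| ≤ 4.
  x = 0: f_y(0, y) = 3*y**2 - 16*y + 12; no integer root y with |y| ≤ 4.
  x = 1: f_y(1, y) = 3*y**2 - 16*y + 5; no integer root y with |y| ≤ 4.
  x = 2: f_y(2, y) = 3*y**2 - 16*y - 4; no integer root y with |y| ≤ 4.
  x = 3: f_y(3, y) = 3*y**2 - 16*y - 15; no integer root y with |y| ≤ 4.
  x = 4: f_y(4, y) = 3*y**2 - 16*y - 28; no integer root y with |y| ≤ 4.
Only singular point on the grid: (-3, 3).
Classify: substitute x = -3 + u, y = 3 + v and expand: f = -3*u**3 - u**2*v + v**3 + v**2.
No constant or linear terms (consistent with a singular point). Quadratic part: v**2. Cubic part: -3*u**3 - u**2*v + v**3.
The quadratic part v**2 is a perfect square, so there is a single (double) tangent line v = 0, i.e. y = 3. Restricting the cubic part to that line (v = 0) leaves -3*u**3 ≠ 0, so f is not divisible by v and the branch is v² ≈ 3*u**3 to lowest order — this is a cusp.
Classification: cusp.


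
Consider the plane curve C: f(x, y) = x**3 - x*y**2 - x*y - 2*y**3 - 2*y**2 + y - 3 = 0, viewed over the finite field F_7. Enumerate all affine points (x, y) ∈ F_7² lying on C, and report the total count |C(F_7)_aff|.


Affine F_7-points: {(1, 1), (2, 5), (4, 3), (4, 4), (5, 2), (5, 3), (6, 4)}; count = 7.

For each of the 49 pairs (x, y) ∈ F_7², evaluate f(x, y) mod 7. Record the zeros.
  x = 0: [0↦4, 1↦1, 2↦3, 3↦5, 4↦2, 5↦3, 6↦3]  zeros at y ∈ ∅
  x = 1: [0↦5, 1↦0, 2↦5, 3↦1, 4↦4, 5↦2, 6↦4]  zeros at y ∈ {1}
  x = 2: [0↦5, 1↦5, 2↦6, 3↦3, 4↦5, 5↦0, 6↦4]  zeros at y ∈ {5}
  x = 3: [0↦3, 1↦1, 2↦5, 3↦3, 4↦4, 5↦3, 6↦2]  zeros at y ∈ ∅
  x = 4: [0↦5, 1↦1, 2↦1, 3↦0, 4↦0, 5↦3, 6↦4]  zeros at y ∈ {3, 4}
  x = 5: [0↦3, 1↦4, 2↦0, 3↦0, 4↦6, 5↦6, 6↦2]  zeros at y ∈ {2, 3}
  x = 6: [0↦3, 1↦2, 2↦1, 3↦2, 4↦0, 5↦4, 6↦2]  zeros at y ∈ {4}
Collecting zeros: affine points = {(1, 1), (2, 5), (4, 3), (4, 4), (5, 2), (5, 3), (6, 4)}.
Total count |C(F_7)_aff| = 7.


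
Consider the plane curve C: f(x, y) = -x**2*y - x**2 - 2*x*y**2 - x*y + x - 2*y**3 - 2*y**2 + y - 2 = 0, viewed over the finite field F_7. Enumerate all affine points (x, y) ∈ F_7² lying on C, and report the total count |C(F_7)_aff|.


Affine F_7-points: {(1, 5), (3, 4), (4, 0), (4, 4), (4, 5)}; count = 5.

For each of the 49 pairs (x, y) ∈ F_7², evaluate f(x, y) mod 7. Record the zeros.
  x = 0: [0↦5, 1↦2, 2↦4, 3↦6, 4↦3, 5↦4, 6↦4]  zeros at y ∈ ∅
  x = 1: [0↦5, 1↦5, 2↦6, 3↦3, 4↦5, 5↦0, 6↦4]  zeros at y ∈ {5}
  x = 2: [0↦3, 1↦4, 2↦2, 3↦6, 4↦4, 5↦5, 6↦4]  zeros at y ∈ ∅
  x = 3: [0↦6, 1↦6, 2↦6, 3↦1, 4↦0, 5↦5, 6↦4]  zeros at y ∈ {4}
  x = 4: [0↦0, 1↦4, 2↦4, 3↦2, 4↦0, 5↦0, 6↦4]  zeros at y ∈ {0, 4, 5}
  x = 5: [0↦6, 1↦5, 2↦3, 3↦2, 4↦4, 5↦4, 6↦4]  zeros at y ∈ ∅
  x = 6: [0↦3, 1↦2, 2↦3, 3↦1, 4↦5, 5↦3, 6↦4]  zeros at y ∈ ∅
Collecting zeros: affine points = {(1, 5), (3, 4), (4, 0), (4, 4), (4, 5)}.
Total count |C(F_7)_aff| = 5.


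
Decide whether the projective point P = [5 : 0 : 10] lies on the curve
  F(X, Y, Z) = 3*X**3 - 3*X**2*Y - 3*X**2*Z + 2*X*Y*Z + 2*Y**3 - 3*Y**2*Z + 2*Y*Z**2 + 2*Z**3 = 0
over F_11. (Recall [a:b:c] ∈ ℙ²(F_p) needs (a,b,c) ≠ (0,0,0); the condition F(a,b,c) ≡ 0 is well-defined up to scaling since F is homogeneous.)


F(5,0,10) ≡ 8 (mod 11); P is NOT on the curve.

Evaluate F(5, 0, 10) term-by-term (mod 11).
  3*X**3 ↦ 3·125·1·1 = 375
  -3*X**2*Y ↦ -3·25·0·1 = 0
  -3*X**2*Z ↦ -3·25·1·10 = -750
  2*X*Y*Z ↦ 2·5·0·10 = 0
  2*Y**3 ↦ 2·1·0·1 = 0
  -3*Y**2*Z ↦ -3·1·0·10 = 0
  2*Y*Z**2 ↦ 2·1·0·100 = 0
  2*Z**3 ↦ 2·1·1·1000 = 2000
Sum: F(5, 0, 10) = (375) + (0) + (-750) + (0) + (0) + (0) + (0) + (2000) = 1625.
Reducing mod 11: 1625 ≡ 8 (mod 11).
Since F(a, b, c) ≡ 8 ≠ 0 (mod 11), P does NOT lie on the curve.


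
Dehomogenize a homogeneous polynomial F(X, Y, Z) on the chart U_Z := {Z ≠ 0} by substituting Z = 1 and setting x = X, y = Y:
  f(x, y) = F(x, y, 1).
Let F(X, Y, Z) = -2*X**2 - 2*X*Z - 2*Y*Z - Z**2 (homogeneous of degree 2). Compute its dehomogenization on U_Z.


f(x, y) = -2*x**2 - 2*x - 2*y - 1

On U_Z we set Z = 1. Each monomial c·X^i·Y^j·Z^k in F becomes c·x^i·y^j·1^k = c·x^i·y^j.
Substituting Z = 1: F(X, Y, 1) = -2*x**2 - 2*x - 2*y - 1.
Note: deg(f) ≤ deg(F) = 2; strict inequality happens when F is divisible by Z (lost terms).


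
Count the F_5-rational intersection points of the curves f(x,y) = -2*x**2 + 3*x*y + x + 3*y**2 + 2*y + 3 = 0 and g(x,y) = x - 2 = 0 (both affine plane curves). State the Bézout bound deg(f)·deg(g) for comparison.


Common zeros: {(2, 2)}; count = 1; Bézout bound = 2.

deg(f) = 2, deg(g) = 1, so Bézout bound = 2.
Scan x ∈ F_5. For each x, list the y ∈ F_5 with f(x, y) ≡ 0 and those with g(x, y) ≡ 0 (mod 5); the common zeros in that column are the intersection.
  x = 0: f ≡ 0 at y ∈ ∅; g ≡ 0 at y ∈ ∅; common: ∅.
  x = 1: f ≡ 0 at y ∈ {1, 4}; g ≡ 0 at y ∈ ∅; common: ∅.
  x = 2: f ≡ 0 at y ∈ {2}; g ≡ 0 at y ∈ {0, 1, 2, 3, 4}; common: {2}.
  x = 3: f ≡ 0 at y ∈ {4}; g ≡ 0 at y ∈ ∅; common: ∅.
  x = 4: f ≡ 0 at y ∈ {0, 2}; g ≡ 0 at y ∈ ∅; common: ∅.
Collecting: common zeros = {(2, 2)}, so the count is 1.
Comparison with the Bézout bound: 1 ≤ 2 = deg(f)·deg(g), as expected for curves with no common component (the affine F_5-count falls short of the bound because intersections may lie at infinity, over extension fields, or carry multiplicity).


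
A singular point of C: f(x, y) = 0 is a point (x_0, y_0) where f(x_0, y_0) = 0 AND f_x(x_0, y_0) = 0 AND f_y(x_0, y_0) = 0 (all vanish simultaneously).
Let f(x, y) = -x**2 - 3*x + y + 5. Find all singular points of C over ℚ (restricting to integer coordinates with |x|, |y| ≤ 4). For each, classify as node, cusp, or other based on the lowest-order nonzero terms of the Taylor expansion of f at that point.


No singular points in the scanned grid; C is smooth there.

Compute partial derivatives:
  f_x = -2*x - 3.
  f_y = 1.
f_y = 1 is a nonzero constant, so f_y never vanishes: no point (x, y) can satisfy f = f_x = f_y = 0. In particular no (x, y) ∈ {−4, ..., 4}² is singular; the curve is smooth.


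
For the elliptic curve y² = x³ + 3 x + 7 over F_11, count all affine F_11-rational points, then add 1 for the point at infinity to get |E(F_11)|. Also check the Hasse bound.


Affine points = {(1, 0), (5, 2), (5, 9), (8, 2), (8, 9), (9, 2), (9, 9), (10, 5), (10, 6)}; affine count = 9; |E(F_11)| = 10.

Discriminant check: Δ ∝ 4a³ + 27b² = 4·3³ + 27·7² = 4·27 + 27·49 ≡ 1 (mod 11). Nonzero ⇒ E is nonsingular.
For each x ∈ F_11, compute rhs = x³ + 3·x + 7 mod 11, then count y ∈ F_11 with y² ≡ rhs.
  x = 0: rhs = 7, matching y values: none (0 points).
  x = 1: rhs = 0, matching y values: 0 (1 points).
  x = 2: rhs = 10, matching y values: none (0 points).
  x = 3: rhs = 10, matching y values: none (0 points).
  x = 4: rhs = 6, matching y values: none (0 points).
  x = 5: rhs = 4, matching y values: 2, 9 (2 points).
  x = 6: rhs = 10, matching y values: none (0 points).
  x = 7: rhs = 8, matching y values: none (0 points).
  x = 8: rhs = 4, matching y values: 2, 9 (2 points).
  x = 9: rhs = 4, matching y values: 2, 9 (2 points).
  x = 10: rhs = 3, matching y values: 5, 6 (2 points).
Total affine count: 9.
Full point count |E(F_11)| = 9 + 1 = 10.
Hasse bound: |10 − (11+1)| = |-2| = 2 ≤ 2√11 ≈ 6.6332 ✓.


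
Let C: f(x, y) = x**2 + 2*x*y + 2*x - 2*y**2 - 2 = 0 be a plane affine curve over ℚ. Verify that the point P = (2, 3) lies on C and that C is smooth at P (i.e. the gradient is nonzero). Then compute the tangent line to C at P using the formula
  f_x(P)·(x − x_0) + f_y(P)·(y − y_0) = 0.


Tangent line at P: 12*x - 8*y = 0.

Step 1: f(2, 3) = 0, so P lies on C.
Step 2: partial derivatives
  f_x(x, y) = 2*x + 2*y + 2, f_y(x, y) = 2*x - 4*y.
  f_x(P) = 12, f_y(P) = -8 (gradient nonzero, so P is smooth).
Step 3: tangent line at P: 12·(x − 2) + -8·(y − 3) = 0.
Expanding: 12*x - 8*y = 0.


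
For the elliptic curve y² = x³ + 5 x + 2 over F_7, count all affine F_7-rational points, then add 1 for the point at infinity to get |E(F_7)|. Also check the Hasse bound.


Affine points = {(0, 3), (0, 4), (1, 1), (1, 6), (3, 3), (3, 4), (4, 3), (4, 4)}; affine count = 8; |E(F_7)| = 9.

Discriminant check: Δ ∝ 4a³ + 27b² = 4·5³ + 27·2² = 4·125 + 27·4 ≡ 6 (mod 7). Nonzero ⇒ E is nonsingular.
For each x ∈ F_7, compute rhs = x³ + 5·x + 2 mod 7, then count y ∈ F_7 with y² ≡ rhs.
  x = 0: rhs = 2, matching y values: 3, 4 (2 points).
  x = 1: rhs = 1, matching y values: 1, 6 (2 points).
  x = 2: rhs = 6, matching y values: none (0 points).
  x = 3: rhs = 2, matching y values: 3, 4 (2 points).
  x = 4: rhs = 2, matching y values: 3, 4 (2 points).
  x = 5: rhs = 5, matching y values: none (0 points).
  x = 6: rhs = 3, matching y values: none (0 points).
Total affine count: 8.
Full point count |E(F_7)| = 8 + 1 = 9.
Hasse bound: |9 − (7+1)| = |1| = 1 ≤ 2√7 ≈ 5.2915 ✓.


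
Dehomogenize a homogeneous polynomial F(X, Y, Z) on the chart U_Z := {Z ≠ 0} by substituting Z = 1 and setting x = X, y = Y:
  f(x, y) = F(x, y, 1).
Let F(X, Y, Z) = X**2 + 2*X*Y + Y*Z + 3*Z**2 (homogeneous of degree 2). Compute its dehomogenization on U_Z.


f(x, y) = x**2 + 2*x*y + y + 3

On U_Z we set Z = 1. Each monomial c·X^i·Y^j·Z^k in F becomes c·x^i·y^j·1^k = c·x^i·y^j.
Substituting Z = 1: F(X, Y, 1) = x**2 + 2*x*y + y + 3.
Note: deg(f) ≤ deg(F) = 2; strict inequality happens when F is divisible by Z (lost terms).


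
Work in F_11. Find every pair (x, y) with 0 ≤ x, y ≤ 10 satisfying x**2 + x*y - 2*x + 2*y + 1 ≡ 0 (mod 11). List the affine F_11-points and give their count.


Affine F_11-points: {(0, 5), (1, 0), (2, 8), (3, 8), (4, 4), (5, 4), (6, 1), (7, 7), (8, 5), (10, 7)}; count = 10.

For each of the 121 pairs (x, y) ∈ F_11², evaluate f(x, y) mod 11. Record the zeros.
  x = 0: [0↦1, 1↦3, 2↦5, 3↦7, 4↦9, 5↦0, 6↦2, 7↦4, 8↦6, 9↦8, 10↦10]  zeros at y ∈ {5}
  x = 1: [0↦0, 1↦3, 2↦6, 3↦9, 4↦1, 5↦4, 6↦7, 7↦10, 8↦2, 9↦5, 10↦8]  zeros at y ∈ {0}
  x = 2: [0↦1, 1↦5, 2↦9, 3↦2, 4↦6, 5↦10, 6↦3, 7↦7, 8↦0, 9↦4, 10↦8]  zeros at y ∈ {8}
  x = 3: [0↦4, 1↦9, 2↦3, 3↦8, 4↦2, 5↦7, 6↦1, 7↦6, 8↦0, 9↦5, 10↦10]  zeros at y ∈ {8}
  x = 4: [0↦9, 1↦4, 2↦10, 3↦5, 4↦0, 5↦6, 6↦1, 7↦7, 8↦2, 9↦8, 10↦3]  zeros at y ∈ {4}
  x = 5: [0↦5, 1↦1, 2↦8, 3↦4, 4↦0, 5↦7, 6↦3, 7↦10, 8↦6, 9↦2, 10↦9]  zeros at y ∈ {4}
  x = 6: [0↦3, 1↦0, 2↦8, 3↦5, 4↦2, 5↦10, 6↦7, 7↦4, 8↦1, 9↦9, 10↦6]  zeros at y ∈ {1}
  x = 7: [0↦3, 1↦1, 2↦10, 3↦8, 4↦6, 5↦4, 6↦2, 7↦0, 8↦9, 9↦7, 10↦5]  zeros at y ∈ {7}
  x = 8: [0↦5, 1↦4, 2↦3, 3↦2, 4↦1, 5↦0, 6↦10, 7↦9, 8↦8, 9↦7, 10↦6]  zeros at y ∈ {5}
  x = 9: [0↦9, 1↦9, 2↦9, 3↦9, 4↦9, 5↦9, 6↦9, 7↦9, 8↦9, 9↦9, 10↦9]  zeros at y ∈ ∅
  x = 10: [0↦4, 1↦5, 2↦6, 3↦7, 4↦8, 5↦9, 6↦10, 7↦0, 8↦1, 9↦2, 10↦3]  zeros at y ∈ {7}
Collecting zeros: affine points = {(0, 5), (1, 0), (2, 8), (3, 8), (4, 4), (5, 4), (6, 1), (7, 7), (8, 5), (10, 7)}.
Total count |C(F_11)_aff| = 10.


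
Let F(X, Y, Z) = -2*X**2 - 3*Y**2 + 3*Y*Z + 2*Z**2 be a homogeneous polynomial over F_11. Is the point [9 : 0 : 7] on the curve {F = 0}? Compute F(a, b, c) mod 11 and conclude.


F(9,0,7) ≡ 2 (mod 11); P is NOT on the curve.

Evaluate F(9, 0, 7) term-by-term (mod 11).
  -2*X**2 ↦ -2·81·1·1 = -162
  -3*Y**2 ↦ -3·1·0·1 = 0
  3*Y*Z ↦ 3·1·0·7 = 0
  2*Z**2 ↦ 2·1·1·49 = 98
Sum: F(9, 0, 7) = (-162) + (0) + (0) + (98) = -64.
Reducing mod 11: -64 ≡ 2 (mod 11).
Since F(a, b, c) ≡ 2 ≠ 0 (mod 11), P does NOT lie on the curve.


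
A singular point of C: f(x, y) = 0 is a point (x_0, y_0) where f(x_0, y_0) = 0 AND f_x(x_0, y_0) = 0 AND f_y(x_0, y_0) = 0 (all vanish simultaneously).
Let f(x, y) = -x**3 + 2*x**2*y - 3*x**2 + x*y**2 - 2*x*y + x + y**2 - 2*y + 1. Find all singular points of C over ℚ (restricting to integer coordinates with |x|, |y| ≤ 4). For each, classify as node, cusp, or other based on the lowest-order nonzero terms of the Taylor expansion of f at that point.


Singular points: {(0, 1)}; classification: node.

Compute partial derivatives:
  f_x = -3*x**2 + 4*x*y - 6*x + y**2 - 2*y + 1.
  f_y = 2*x**2 + 2*x*y - 2*x + 2*y - 2.
Scan x_0 ∈ {−4, ..., 4}. For each x_0, f_y(x_0, y) is a polynomial in y; find its integer roots y ∈ {−4, ..., 4}, then test f_x and f at those candidates.
  x = -4: f_y(-4, y) = 38 - 6*y; no integer root y with |y| ≤ 4.
  x = -3: f_y(-3, y) = 22 - 4*y; no integer root y with |y| ≤ 4.
  x = -2: f_y(-2, y) = 10 - 2*y; no integer root y with |y| ≤ 4.
  x = -1: f_y(-1, y) = 2; no integer root y with |y| ≤ 4.
  x = 0: f_y(0, y) = 2*y - 2; vanishes at y ∈ {1}. (0, 1): f_x = 0, f = 0 — SINGULAR.
  x = 1: f_y(1, y) = 4*y - 2; no integer root y with |y| ≤ 4.
  x = 2: f_y(2, y) = 6*y + 2; no integer root y with |y| ≤ 4.
  x = 3: f_y(3, y) = 8*y + 10; no integer root y with |y| ≤ 4.
  x = 4: f_y(4, y) = 10*y + 22; no integer root y with |y| ≤ 4.
Only singular point on the grid: (0, 1).
Classify: substitute x = 0 + u, y = 1 + v and expand: f = -u**3 + 2*u**2*v - u**2 + u*v**2 + v**2.
No constant or linear terms (consistent with a singular point). Quadratic part: -u**2 + v**2. Cubic part: -u**3 + 2*u**2*v + u*v**2.
The quadratic part v**2 - u**2 = (v − u)(v + u) splits into two distinct linear factors, so there are two distinct tangent lines y − 1 = ±(x − 0) — this is a node (ordinary double point).
Classification: node.


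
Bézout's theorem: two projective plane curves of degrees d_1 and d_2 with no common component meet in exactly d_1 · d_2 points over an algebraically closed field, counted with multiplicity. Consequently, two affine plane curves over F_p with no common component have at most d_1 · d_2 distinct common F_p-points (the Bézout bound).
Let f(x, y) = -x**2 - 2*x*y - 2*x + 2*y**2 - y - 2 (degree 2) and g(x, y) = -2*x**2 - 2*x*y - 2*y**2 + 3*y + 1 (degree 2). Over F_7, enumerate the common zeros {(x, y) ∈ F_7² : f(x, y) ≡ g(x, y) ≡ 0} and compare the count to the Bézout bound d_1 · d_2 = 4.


Common zeros: {(2, 3)}; count = 1; Bézout bound = 4.

deg(f) = 2, deg(g) = 2, so Bézout bound = 4.
Scan x ∈ F_7. For each x, list the y ∈ F_7 with f(x, y) ≡ 0 and those with g(x, y) ≡ 0 (mod 7); the common zeros in that column are the intersection.
  x = 0: f ≡ 0 at y ∈ ∅; g ≡ 0 at y ∈ ∅; common: ∅.
  x = 1: f ≡ 0 at y ∈ {6}; g ≡ 0 at y ∈ {2}; common: ∅.
  x = 2: f ≡ 0 at y ∈ {3}; g ≡ 0 at y ∈ {0, 3}; common: {3}.
  x = 3: f ≡ 0 at y ∈ ∅; g ≡ 0 at y ∈ ∅; common: ∅.
  x = 4: f ≡ 0 at y ∈ {3, 5}; g ≡ 0 at y ∈ {2, 6}; common: ∅.
  x = 5: f ≡ 0 at y ∈ {4, 5}; g ≡ 0 at y ∈ {0}; common: ∅.
  x = 6: f ≡ 0 at y ∈ {4, 6}; g ≡ 0 at y ∈ ∅; common: ∅.
Collecting: common zeros = {(2, 3)}, so the count is 1.
Comparison with the Bézout bound: 1 ≤ 4 = deg(f)·deg(g), as expected for curves with no common component (the affine F_7-count falls short of the bound because intersections may lie at infinity, over extension fields, or carry multiplicity).


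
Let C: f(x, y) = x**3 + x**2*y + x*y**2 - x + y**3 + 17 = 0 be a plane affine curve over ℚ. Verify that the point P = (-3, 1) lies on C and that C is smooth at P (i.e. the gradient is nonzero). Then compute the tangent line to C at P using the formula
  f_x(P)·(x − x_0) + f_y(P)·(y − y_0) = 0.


Tangent line at P: 21*x + 6*y + 57 = 0.

Step 1: f(-3, 1) = 0, so P lies on C.
Step 2: partial derivatives
  f_x(x, y) = 3*x**2 + 2*x*y + y**2 - 1, f_y(x, y) = x**2 + 2*x*y + 3*y**2.
  f_x(P) = 21, f_y(P) = 6 (gradient nonzero, so P is smooth).
Step 3: tangent line at P: 21·(x − -3) + 6·(y − 1) = 0.
Expanding: 21*x + 6*y + 57 = 0.
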